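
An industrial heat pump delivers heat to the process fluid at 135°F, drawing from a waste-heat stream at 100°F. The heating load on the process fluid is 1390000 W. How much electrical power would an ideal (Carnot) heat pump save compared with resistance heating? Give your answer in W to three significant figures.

In absolute terms T_C = 310.93 K and T_H = 330.37 K, so ΔT = 19.44 K.
COP_Carnot = T_H/ΔT = 330.37/19.44 = 16.99.
Resistance heating needs Ẇ_res = Q̇_H = 1390000 W; the reversible heat pump needs only Ẇ_hp = Q̇_H/COP = 81810 W.
Saving = 1390000 − 81810 = 1308000 W.

1310000 W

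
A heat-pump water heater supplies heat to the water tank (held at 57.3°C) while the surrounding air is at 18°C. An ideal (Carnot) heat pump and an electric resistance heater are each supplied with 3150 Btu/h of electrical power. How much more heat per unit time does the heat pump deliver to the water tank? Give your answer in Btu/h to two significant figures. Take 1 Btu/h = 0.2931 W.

In absolute terms T_C = 291.15 K and T_H = 330.45 K, so ΔT = 39.30 K.
COP_Carnot = T_H/ΔT = 330.45/39.30 = 8.408.
The heat pump delivers Q̇_H = COP × Ẇ = 26490 Btu/h; the resistance heater delivers Ẇ = 3150 Btu/h.
Extra = (COP − 1)·Ẇ = 23340 Btu/h.

23000 Btu/h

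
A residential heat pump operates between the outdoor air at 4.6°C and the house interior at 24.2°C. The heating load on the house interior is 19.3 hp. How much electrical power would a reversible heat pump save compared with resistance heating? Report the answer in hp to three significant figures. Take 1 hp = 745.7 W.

18.0 hp

In absolute terms T_C = 277.75 K and T_H = 297.35 K, so ΔT = 19.60 K.
COP_Carnot = T_H/ΔT = 297.35/19.60 = 15.17.
Resistance heating needs Ẇ_res = Q̇_H = 19.30 hp; the reversible heat pump needs only Ẇ_hp = Q̇_H/COP = 1.272 hp.
Saving = 19.30 − 1.272 = 18.03 hp.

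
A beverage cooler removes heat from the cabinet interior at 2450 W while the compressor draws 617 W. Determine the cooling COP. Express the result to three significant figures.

The first law gives Q̇_H = Q̇_C + Ẇ, so the three rates are Q̇_C = 2450, Q̇_H = 3067, Ẇ = 617.0 W.
COP_R = Q̇_C/Ẇ = 2450/617.0 = 3.971.

3.97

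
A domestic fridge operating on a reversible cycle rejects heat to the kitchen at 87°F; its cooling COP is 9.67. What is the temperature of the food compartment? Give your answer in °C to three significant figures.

2.09 °C

For a Carnot refrigerator COP_R = T_C/(T_H − T_C), so T_C = COP·T_H/(1 + COP).
With T_H = 303.71 K, T_C = 9.67 × 303.71/10.67 = 275.24 K.
Converting, 275.24 K = 2.09°C.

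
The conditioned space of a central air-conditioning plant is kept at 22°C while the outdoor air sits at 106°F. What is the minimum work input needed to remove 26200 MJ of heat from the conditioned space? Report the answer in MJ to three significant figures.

In absolute terms T_C = 295.15 K and T_H = 314.26 K, so ΔT = 19.11 K.
The reversible limit is COP_R = T_C/ΔT = 15.44, so W_min = Q_C/COP = Q_C·ΔT/T_C.
W_min = 26200 × 19.11/295.15 = 1696 MJ.

1700 MJ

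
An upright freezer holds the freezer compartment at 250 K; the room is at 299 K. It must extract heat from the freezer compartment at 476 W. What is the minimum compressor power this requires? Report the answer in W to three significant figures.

The reservoir spacing is ΔT = 299 − 250 = 49.00 K.
COP_Carnot = T_C/ΔT = 250.00/49.00 = 5.102.
Ẇ_min = Q̇/COP_Carnot = 476.0/5.102 = 93.30 W.

93.3 W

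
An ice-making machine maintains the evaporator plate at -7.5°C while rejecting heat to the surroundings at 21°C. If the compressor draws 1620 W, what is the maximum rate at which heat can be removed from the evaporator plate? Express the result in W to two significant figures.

15000 W

In absolute terms T_C = 265.65 K and T_H = 294.15 K, so ΔT = 28.50 K.
COP_Carnot = T_C/ΔT = 265.65/28.50 = 9.321.
Q̇_max = COP_Carnot × Ẇ = 9.321 × 1620 W = 15100 W.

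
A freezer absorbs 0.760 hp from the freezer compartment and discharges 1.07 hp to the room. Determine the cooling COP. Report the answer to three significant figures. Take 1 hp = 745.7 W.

2.45

The first law gives Q̇_H = Q̇_C + Ẇ, so the three rates are Q̇_C = 0.7600, Q̇_H = 1.070, Ẇ = 0.3100 hp.
COP_R = Q̇_C/Ẇ = 0.7600/0.3100 = 2.452.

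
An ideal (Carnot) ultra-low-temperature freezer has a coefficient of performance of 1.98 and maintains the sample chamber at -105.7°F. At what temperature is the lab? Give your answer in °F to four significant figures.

73.07 °F

COP_R = T_C/(T_H − T_C) gives T_H − T_C = T_C/COP.
With T_C = 196.65 K, T_H = 196.65 × (1 + 1/1.98) = 295.97 K.
Converting, 295.97 K = 73.07°F.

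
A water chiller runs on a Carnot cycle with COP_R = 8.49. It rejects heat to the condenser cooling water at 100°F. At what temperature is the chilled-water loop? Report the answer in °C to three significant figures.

5.01 °C

For a Carnot refrigerator COP_R = T_C/(T_H − T_C), so T_C = COP·T_H/(1 + COP).
With T_H = 310.93 K, T_C = 8.49 × 310.93/9.490 = 278.16 K.
Converting, 278.16 K = 5.01°C.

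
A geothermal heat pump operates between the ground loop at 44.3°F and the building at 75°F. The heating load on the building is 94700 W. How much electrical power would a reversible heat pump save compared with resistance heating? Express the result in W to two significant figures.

In absolute terms T_C = 279.98 K and T_H = 297.04 K, so ΔT = 17.06 K.
COP_Carnot = T_H/ΔT = 297.04/17.06 = 17.42.
Resistance heating needs Ẇ_res = Q̇_H = 94700 W; the reversible heat pump needs only Ẇ_hp = Q̇_H/COP = 5438 W.
Saving = 94700 − 5438 = 89260 W.

89000 W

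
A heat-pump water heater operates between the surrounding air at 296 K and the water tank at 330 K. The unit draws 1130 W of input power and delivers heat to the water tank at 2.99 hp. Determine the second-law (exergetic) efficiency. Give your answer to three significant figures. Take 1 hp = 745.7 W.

0.203

Converting, Q̇_H = 2.990 hp = 2230 W, so COP_actual = Q̇_H/Ẇ = 2230/1130 = 1.973.
The reservoir spacing is ΔT = 330 − 296 = 34.00 K.
COP_Carnot = T_H/ΔT = 330.00/34.00 = 9.706.
η_II = COP_actual/COP_Carnot = 1.973/9.706 = 0.2033.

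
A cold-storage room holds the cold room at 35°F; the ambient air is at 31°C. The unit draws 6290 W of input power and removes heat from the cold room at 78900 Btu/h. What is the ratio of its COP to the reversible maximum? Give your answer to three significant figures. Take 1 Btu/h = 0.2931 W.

Converting, Q̇_C = 78900 Btu/h = 23130 W, so COP_actual = Q̇_C/Ẇ = 23130/6290 = 3.677.
In absolute terms T_C = 274.82 K and T_H = 304.15 K, so ΔT = 29.33 K.
COP_Carnot = T_C/ΔT = 274.82/29.33 = 9.369.
η_II = COP_actual/COP_Carnot = 3.677/9.369 = 0.3924.

0.392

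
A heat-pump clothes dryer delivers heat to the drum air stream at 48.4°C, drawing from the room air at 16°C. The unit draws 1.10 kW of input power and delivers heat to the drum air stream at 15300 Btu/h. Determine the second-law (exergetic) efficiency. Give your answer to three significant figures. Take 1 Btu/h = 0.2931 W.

Converting, Q̇_H = 15300 Btu/h = 4.484 kW, so COP_actual = Q̇_H/Ẇ = 4.484/1.100 = 4.077.
In absolute terms T_C = 289.15 K and T_H = 321.55 K, so ΔT = 32.40 K.
COP_Carnot = T_H/ΔT = 321.55/32.40 = 9.924.
η_II = COP_actual/COP_Carnot = 4.077/9.924 = 0.4108.

0.411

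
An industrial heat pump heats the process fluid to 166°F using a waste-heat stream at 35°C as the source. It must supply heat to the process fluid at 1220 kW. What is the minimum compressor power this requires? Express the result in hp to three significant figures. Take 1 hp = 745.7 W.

186 hp

In absolute terms T_C = 308.15 K and T_H = 347.59 K, so ΔT = 39.44 K.
COP_Carnot = T_H/ΔT = 347.59/39.44 = 8.812.
Ẇ_min = Q̇/COP_Carnot = 1220/8.812 = 138.4 kW = 185.7 hp.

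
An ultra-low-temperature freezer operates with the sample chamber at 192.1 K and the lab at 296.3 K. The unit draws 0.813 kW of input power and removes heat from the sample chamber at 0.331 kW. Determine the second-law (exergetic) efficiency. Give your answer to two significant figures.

0.22

COP_actual = Q̇_C/Ẇ = 0.3310/0.8130 = 0.4071.
The reservoir spacing is ΔT = 296.3 − 192.1 = 104.2 K.
COP_Carnot = T_C/ΔT = 192.10/104.2 = 1.844.
η_II = COP_actual/COP_Carnot = 0.4071/1.844 = 0.2208.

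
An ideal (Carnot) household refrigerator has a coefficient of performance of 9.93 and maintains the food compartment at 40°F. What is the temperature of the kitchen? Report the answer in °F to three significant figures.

COP_R = T_C/(T_H − T_C) gives T_H − T_C = T_C/COP.
With T_C = 277.59 K, T_H = 277.59 × (1 + 1/9.93) = 305.55 K.
Converting, 305.55 K = 90.32°F.

90.3 °F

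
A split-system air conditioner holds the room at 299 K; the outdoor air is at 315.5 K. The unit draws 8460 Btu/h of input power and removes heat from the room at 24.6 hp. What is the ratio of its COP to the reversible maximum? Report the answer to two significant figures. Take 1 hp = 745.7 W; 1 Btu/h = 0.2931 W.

Converting, Q̇_C = 24.60 hp = 62590 Btu/h, so COP_actual = Q̇_C/Ẇ = 62590/8460 = 7.398.
The reservoir spacing is ΔT = 315.5 − 299 = 16.50 K.
COP_Carnot = T_C/ΔT = 299.00/16.50 = 18.12.
η_II = COP_actual/COP_Carnot = 7.398/18.12 = 0.4082.

0.41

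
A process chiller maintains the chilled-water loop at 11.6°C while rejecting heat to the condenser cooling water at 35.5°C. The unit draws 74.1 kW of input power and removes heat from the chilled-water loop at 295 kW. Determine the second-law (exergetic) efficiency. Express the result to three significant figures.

0.334

COP_actual = Q̇_C/Ẇ = 295.0/74.10 = 3.981.
In absolute terms T_C = 284.75 K and T_H = 308.65 K, so ΔT = 23.90 K.
COP_Carnot = T_C/ΔT = 284.75/23.90 = 11.91.
η_II = COP_actual/COP_Carnot = 3.981/11.91 = 0.3341.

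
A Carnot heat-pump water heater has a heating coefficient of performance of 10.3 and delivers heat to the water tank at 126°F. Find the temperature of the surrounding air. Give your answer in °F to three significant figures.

69.1 °F

COP_HP = T_H/(T_H − T_C) gives T_H − T_C = T_H/COP.
With T_H = 325.37 K, T_C = 325.37 × (1 − 1/10.3) = 293.78 K.
Converting, 293.78 K = 69.14°F.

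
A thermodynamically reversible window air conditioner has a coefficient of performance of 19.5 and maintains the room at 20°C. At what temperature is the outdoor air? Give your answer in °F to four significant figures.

95.06 °F

COP_R = T_C/(T_H − T_C) gives T_H − T_C = T_C/COP.
With T_C = 293.15 K, T_H = 293.15 × (1 + 1/19.5) = 308.18 K.
Converting, 308.18 K = 95.06°F.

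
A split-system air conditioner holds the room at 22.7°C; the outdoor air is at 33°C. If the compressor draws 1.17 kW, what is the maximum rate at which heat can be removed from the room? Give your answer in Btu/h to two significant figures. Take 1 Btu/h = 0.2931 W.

110000 Btu/h

In absolute terms T_C = 295.85 K and T_H = 306.15 K, so ΔT = 10.30 K.
COP_Carnot = T_C/ΔT = 295.85/10.30 = 28.72.
Q̇_max = COP_Carnot × Ẇ = 28.72 × 1.170 kW = 33.61 kW = 114700 Btu/h.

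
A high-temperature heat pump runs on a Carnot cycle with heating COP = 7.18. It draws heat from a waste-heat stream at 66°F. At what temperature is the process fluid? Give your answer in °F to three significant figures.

151 °F

COP_HP = T_H/(T_H − T_C) rearranges to T_H = COP·T_C/(COP − 1).
With T_C = 292.04 K, T_H = 7.18 × 292.04/6.180 = 339.29 K.
Converting, 339.29 K = 151.06°F.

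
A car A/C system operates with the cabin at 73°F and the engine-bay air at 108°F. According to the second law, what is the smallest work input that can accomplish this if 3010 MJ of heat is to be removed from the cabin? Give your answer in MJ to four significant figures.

197.8 MJ

In absolute terms T_C = 295.93 K and T_H = 315.37 K, so ΔT = 19.44 K.
The reversible limit is COP_R = T_C/ΔT = 15.22, so W_min = Q_C/COP = Q_C·ΔT/T_C.
W_min = 3010 × 19.44/295.93 = 197.8 MJ.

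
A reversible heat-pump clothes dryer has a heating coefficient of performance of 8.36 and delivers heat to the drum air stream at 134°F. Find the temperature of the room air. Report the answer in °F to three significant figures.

COP_HP = T_H/(T_H − T_C) gives T_H − T_C = T_H/COP.
With T_H = 329.82 K, T_C = 329.82 × (1 − 1/8.36) = 290.36 K.
Converting, 290.36 K = 62.99°F.

63.0 °F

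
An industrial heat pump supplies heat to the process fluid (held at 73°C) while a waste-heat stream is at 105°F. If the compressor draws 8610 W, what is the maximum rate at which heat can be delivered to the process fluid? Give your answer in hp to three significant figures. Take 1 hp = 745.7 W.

123 hp

In absolute terms T_C = 313.71 K and T_H = 346.15 K, so ΔT = 32.44 K.
COP_Carnot = T_H/ΔT = 346.15/32.44 = 10.67.
Q̇_max = COP_Carnot × Ẇ = 10.67 × 8610 W = 91860 W = 123.2 hp.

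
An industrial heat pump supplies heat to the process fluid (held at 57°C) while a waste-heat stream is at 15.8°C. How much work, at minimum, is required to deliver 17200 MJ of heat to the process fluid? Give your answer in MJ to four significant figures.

In absolute terms T_C = 288.95 K and T_H = 330.15 K, so ΔT = 41.20 K.
The reversible limit is COP_HP = T_H/ΔT = 8.013, so W_min = Q_H/COP = Q_H·ΔT/T_H.
W_min = 17200 × 41.20/330.15 = 2146 MJ.

2146 MJ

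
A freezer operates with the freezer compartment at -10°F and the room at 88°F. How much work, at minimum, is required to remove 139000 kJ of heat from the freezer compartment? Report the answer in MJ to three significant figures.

In absolute terms T_C = 249.82 K and T_H = 304.26 K, so ΔT = 54.44 K.
The reversible limit is COP_R = T_C/ΔT = 4.588, so W_min = Q_C/COP = Q_C·ΔT/T_C.
W_min = 139000 × 54.44/249.82 = 30290 kJ = 30.29 MJ.

30.3 MJ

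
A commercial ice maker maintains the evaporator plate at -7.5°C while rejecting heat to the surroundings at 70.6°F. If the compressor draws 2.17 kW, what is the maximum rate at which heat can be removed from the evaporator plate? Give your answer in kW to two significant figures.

In absolute terms T_C = 265.65 K and T_H = 294.59 K, so ΔT = 28.94 K.
COP_Carnot = T_C/ΔT = 265.65/28.94 = 9.178.
Q̇_max = COP_Carnot × Ẇ = 9.178 × 2.170 kW = 19.92 kW.

20 kW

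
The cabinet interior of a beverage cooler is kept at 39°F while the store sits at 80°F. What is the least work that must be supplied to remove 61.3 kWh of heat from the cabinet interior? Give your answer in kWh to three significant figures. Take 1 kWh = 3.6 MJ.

In absolute terms T_C = 277.04 K and T_H = 299.82 K, so ΔT = 22.78 K.
The reversible limit is COP_R = T_C/ΔT = 12.16, so W_min = Q_C/COP = Q_C·ΔT/T_C.
W_min = 61.30 × 22.78/277.04 = 5.040 kWh.

5.04 kWh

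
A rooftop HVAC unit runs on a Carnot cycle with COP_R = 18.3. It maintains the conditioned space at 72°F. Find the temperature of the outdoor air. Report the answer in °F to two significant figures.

COP_R = T_C/(T_H − T_C) gives T_H − T_C = T_C/COP.
With T_C = 295.37 K, T_H = 295.37 × (1 + 1/18.3) = 311.51 K.
Converting, 311.51 K = 101.05°F.

100 °F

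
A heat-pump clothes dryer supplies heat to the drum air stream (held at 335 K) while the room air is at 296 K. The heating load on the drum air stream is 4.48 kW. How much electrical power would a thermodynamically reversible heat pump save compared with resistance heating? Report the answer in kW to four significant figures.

3.958 kW

The reservoir spacing is ΔT = 335 − 296 = 39.00 K.
COP_Carnot = T_H/ΔT = 335.00/39.00 = 8.590.
Resistance heating needs Ẇ_res = Q̇_H = 4.480 kW; the reversible heat pump needs only Ẇ_hp = Q̇_H/COP = 0.5216 kW.
Saving = 4.480 − 0.5216 = 3.958 kW.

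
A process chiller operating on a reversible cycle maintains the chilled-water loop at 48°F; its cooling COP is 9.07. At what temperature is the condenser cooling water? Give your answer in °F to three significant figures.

COP_R = T_C/(T_H − T_C) gives T_H − T_C = T_C/COP.
With T_C = 282.04 K, T_H = 282.04 × (1 + 1/9.07) = 313.13 K.
Converting, 313.13 K = 103.97°F.

104 °F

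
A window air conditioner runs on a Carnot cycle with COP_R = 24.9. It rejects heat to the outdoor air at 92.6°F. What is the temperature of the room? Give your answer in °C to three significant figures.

For a Carnot refrigerator COP_R = T_C/(T_H − T_C), so T_C = COP·T_H/(1 + COP).
With T_H = 306.82 K, T_C = 24.9 × 306.82/25.90 = 294.97 K.
Converting, 294.97 K = 21.82°C.

21.8 °C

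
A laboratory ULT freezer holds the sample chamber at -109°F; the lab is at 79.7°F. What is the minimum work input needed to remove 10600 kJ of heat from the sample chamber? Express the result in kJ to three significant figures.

5700 kJ

In absolute terms T_C = 194.82 K and T_H = 299.65 K, so ΔT = 104.8 K.
The reversible limit is COP_R = T_C/ΔT = 1.858, so W_min = Q_C/COP = Q_C·ΔT/T_C.
W_min = 10600 × 104.8/194.82 = 5704 kJ.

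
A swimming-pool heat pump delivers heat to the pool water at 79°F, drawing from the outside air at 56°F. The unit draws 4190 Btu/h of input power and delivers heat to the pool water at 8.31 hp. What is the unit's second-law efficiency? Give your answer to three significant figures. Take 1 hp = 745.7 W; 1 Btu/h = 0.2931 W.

Converting, Q̇_H = 8.310 hp = 21140 Btu/h, so COP_actual = Q̇_H/Ẇ = 21140/4190 = 5.046.
In absolute terms T_C = 286.48 K and T_H = 299.26 K, so ΔT = 12.78 K.
COP_Carnot = T_H/ΔT = 299.26/12.78 = 23.42.
η_II = COP_actual/COP_Carnot = 5.046/23.42 = 0.2154.

0.215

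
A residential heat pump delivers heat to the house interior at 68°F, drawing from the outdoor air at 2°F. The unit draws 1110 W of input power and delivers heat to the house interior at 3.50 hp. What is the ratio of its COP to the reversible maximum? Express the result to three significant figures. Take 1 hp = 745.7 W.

0.294

Converting, Q̇_H = 3.500 hp = 2610 W, so COP_actual = Q̇_H/Ẇ = 2610/1110 = 2.351.
In absolute terms T_C = 256.48 K and T_H = 293.15 K, so ΔT = 36.67 K.
COP_Carnot = T_H/ΔT = 293.15/36.67 = 7.995.
η_II = COP_actual/COP_Carnot = 2.351/7.995 = 0.2941.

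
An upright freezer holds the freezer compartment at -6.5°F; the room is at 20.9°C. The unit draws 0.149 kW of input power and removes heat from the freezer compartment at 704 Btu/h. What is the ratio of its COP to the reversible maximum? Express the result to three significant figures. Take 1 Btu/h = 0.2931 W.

0.233

Converting, Q̇_C = 704.0 Btu/h = 0.2063 kW, so COP_actual = Q̇_C/Ẇ = 0.2063/0.1490 = 1.385.
In absolute terms T_C = 251.76 K and T_H = 294.05 K, so ΔT = 42.29 K.
COP_Carnot = T_C/ΔT = 251.76/42.29 = 5.953.
η_II = COP_actual/COP_Carnot = 1.385/5.953 = 0.2326.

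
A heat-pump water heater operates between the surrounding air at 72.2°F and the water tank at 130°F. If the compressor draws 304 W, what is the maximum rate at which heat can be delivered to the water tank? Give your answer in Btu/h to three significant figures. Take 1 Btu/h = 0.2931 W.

10600 Btu/h

In absolute terms T_C = 295.48 K and T_H = 327.59 K, so ΔT = 32.11 K.
COP_Carnot = T_H/ΔT = 327.59/32.11 = 10.20.
Q̇_max = COP_Carnot × Ẇ = 10.20 × 304.0 W = 3101 W = 10580 Btu/h.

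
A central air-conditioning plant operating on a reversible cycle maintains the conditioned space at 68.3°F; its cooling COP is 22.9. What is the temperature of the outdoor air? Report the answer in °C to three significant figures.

33.0 °C

COP_R = T_C/(T_H − T_C) gives T_H − T_C = T_C/COP.
With T_C = 293.32 K, T_H = 293.32 × (1 + 1/22.9) = 306.13 K.
Converting, 306.13 K = 32.98°C.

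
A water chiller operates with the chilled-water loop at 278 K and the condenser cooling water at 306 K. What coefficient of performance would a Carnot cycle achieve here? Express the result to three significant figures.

9.93

The reservoir spacing is ΔT = 306 − 278 = 28.00 K.
For a reversible cycle, COP_Carnot = T_C/ΔT = 278.00/28.00 = 9.929.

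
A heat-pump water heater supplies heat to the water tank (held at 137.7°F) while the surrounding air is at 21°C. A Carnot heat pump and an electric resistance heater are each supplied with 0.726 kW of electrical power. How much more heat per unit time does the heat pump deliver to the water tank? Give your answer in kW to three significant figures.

5.66 kW

In absolute terms T_C = 294.15 K and T_H = 331.87 K, so ΔT = 37.72 K.
COP_Carnot = T_H/ΔT = 331.87/37.72 = 8.798.
The heat pump delivers Q̇_H = COP × Ẇ = 6.387 kW; the resistance heater delivers Ẇ = 0.7260 kW.
Extra = (COP − 1)·Ẇ = 5.661 kW.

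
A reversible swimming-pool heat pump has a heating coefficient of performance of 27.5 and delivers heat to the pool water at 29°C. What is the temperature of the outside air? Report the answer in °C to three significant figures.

COP_HP = T_H/(T_H − T_C) gives T_H − T_C = T_H/COP.
With T_H = 302.15 K, T_C = 302.15 × (1 − 1/27.5) = 291.16 K.
Converting, 291.16 K = 18.01°C.

18.0 °C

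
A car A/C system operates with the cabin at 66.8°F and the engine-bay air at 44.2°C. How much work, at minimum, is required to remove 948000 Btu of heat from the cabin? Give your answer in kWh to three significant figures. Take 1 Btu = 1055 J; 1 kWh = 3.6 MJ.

In absolute terms T_C = 292.48 K and T_H = 317.35 K, so ΔT = 24.87 K.
The reversible limit is COP_R = T_C/ΔT = 11.76, so W_min = Q_C/COP = Q_C·ΔT/T_C.
W_min = 948000 × 24.87/292.48 = 80600 Btu = 23.62 kWh.

23.6 kWh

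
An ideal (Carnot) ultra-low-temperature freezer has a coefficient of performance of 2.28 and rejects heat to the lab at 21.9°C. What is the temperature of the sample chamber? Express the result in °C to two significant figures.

-68 °C

For a Carnot refrigerator COP_R = T_C/(T_H − T_C), so T_C = COP·T_H/(1 + COP).
With T_H = 295.05 K, T_C = 2.28 × 295.05/3.280 = 205.10 K.
Converting, 205.10 K = -68.05°C.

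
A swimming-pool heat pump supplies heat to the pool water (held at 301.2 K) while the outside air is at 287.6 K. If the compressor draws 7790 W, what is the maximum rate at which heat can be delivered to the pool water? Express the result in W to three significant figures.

173000 W

The reservoir spacing is ΔT = 301.2 − 287.6 = 13.60 K.
COP_Carnot = T_H/ΔT = 301.20/13.60 = 22.15.
Q̇_max = COP_Carnot × Ẇ = 22.15 × 7790 W = 172500 W.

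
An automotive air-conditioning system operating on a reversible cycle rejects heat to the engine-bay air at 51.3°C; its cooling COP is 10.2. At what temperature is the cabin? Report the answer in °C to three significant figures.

For a Carnot refrigerator COP_R = T_C/(T_H − T_C), so T_C = COP·T_H/(1 + COP).
With T_H = 324.45 K, T_C = 10.2 × 324.45/11.20 = 295.48 K.
Converting, 295.48 K = 22.33°C.

22.3 °C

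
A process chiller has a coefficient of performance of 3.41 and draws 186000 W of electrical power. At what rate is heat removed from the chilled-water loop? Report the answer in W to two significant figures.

630000 W

Q̇_C = COP × Ẇ = 3.41 × 186000 = 634300 W.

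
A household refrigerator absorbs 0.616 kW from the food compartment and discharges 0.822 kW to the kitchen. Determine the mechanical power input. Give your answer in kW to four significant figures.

For a cyclic device the first law requires Q̇_H = Q̇_C + Ẇ.
Ẇ = Q̇_H − Q̇_C = 0.2060 kW.

0.2060 kW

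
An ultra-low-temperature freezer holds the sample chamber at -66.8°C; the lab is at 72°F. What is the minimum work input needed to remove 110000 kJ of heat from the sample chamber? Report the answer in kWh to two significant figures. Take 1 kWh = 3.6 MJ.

13 kWh

In absolute terms T_C = 206.35 K and T_H = 295.37 K, so ΔT = 89.02 K.
The reversible limit is COP_R = T_C/ΔT = 2.318, so W_min = Q_C/COP = Q_C·ΔT/T_C.
W_min = 110000 × 89.02/206.35 = 47460 kJ = 13.18 kWh.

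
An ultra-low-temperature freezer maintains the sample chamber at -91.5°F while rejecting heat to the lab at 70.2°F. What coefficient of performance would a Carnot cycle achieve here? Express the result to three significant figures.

2.28

In absolute terms T_C = 204.54 K and T_H = 294.37 K, so ΔT = 89.83 K.
For a reversible cycle, COP_Carnot = T_C/ΔT = 204.54/89.83 = 2.277.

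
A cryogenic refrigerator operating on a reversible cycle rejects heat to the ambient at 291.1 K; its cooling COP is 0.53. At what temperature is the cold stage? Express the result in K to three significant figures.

101 K

For a Carnot refrigerator COP_R = T_C/(T_H − T_C), so T_C = COP·T_H/(1 + COP).
With T_H = 291.10 K, T_C = 0.53 × 291.10/1.530 = 100.84 K.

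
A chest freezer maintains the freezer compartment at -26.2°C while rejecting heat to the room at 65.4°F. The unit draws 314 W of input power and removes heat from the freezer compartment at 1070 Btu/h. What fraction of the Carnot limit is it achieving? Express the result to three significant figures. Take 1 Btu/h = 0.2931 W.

0.181

Converting, Q̇_C = 1070 Btu/h = 313.6 W, so COP_actual = Q̇_C/Ẇ = 313.6/314.0 = 0.9988.
In absolute terms T_C = 246.95 K and T_H = 291.71 K, so ΔT = 44.76 K.
COP_Carnot = T_C/ΔT = 246.95/44.76 = 5.518.
η_II = COP_actual/COP_Carnot = 0.9988/5.518 = 0.1810.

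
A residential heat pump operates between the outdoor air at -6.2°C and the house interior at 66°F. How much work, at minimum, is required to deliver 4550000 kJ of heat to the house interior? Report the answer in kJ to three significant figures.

391000 kJ

In absolute terms T_C = 266.95 K and T_H = 292.04 K, so ΔT = 25.09 K.
The reversible limit is COP_HP = T_H/ΔT = 11.64, so W_min = Q_H/COP = Q_H·ΔT/T_H.
W_min = 4550000 × 25.09/292.04 = 390900 kJ.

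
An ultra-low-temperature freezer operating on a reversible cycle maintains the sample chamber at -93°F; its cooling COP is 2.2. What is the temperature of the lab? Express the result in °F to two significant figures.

74 °F

COP_R = T_C/(T_H − T_C) gives T_H − T_C = T_C/COP.
With T_C = 203.71 K, T_H = 203.71 × (1 + 1/2.2) = 296.30 K.
Converting, 296.30 K = 73.67°F.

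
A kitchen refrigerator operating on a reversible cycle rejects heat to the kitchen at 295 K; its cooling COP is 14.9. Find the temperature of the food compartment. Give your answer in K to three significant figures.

276 K

For a Carnot refrigerator COP_R = T_C/(T_H − T_C), so T_C = COP·T_H/(1 + COP).
With T_H = 295.00 K, T_C = 14.9 × 295.00/15.90 = 276.45 K.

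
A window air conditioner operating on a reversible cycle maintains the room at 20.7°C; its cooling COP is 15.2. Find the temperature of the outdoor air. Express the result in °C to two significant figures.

COP_R = T_C/(T_H − T_C) gives T_H − T_C = T_C/COP.
With T_C = 293.85 K, T_H = 293.85 × (1 + 1/15.2) = 313.18 K.
Converting, 313.18 K = 40.03°C.

40 °C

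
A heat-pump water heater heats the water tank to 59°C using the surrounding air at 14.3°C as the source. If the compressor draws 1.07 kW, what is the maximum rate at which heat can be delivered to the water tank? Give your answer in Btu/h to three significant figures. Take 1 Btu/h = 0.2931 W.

27100 Btu/h

In absolute terms T_C = 287.45 K and T_H = 332.15 K, so ΔT = 44.70 K.
COP_Carnot = T_H/ΔT = 332.15/44.70 = 7.431.
Q̇_max = COP_Carnot × Ẇ = 7.431 × 1.070 kW = 7.951 kW = 27130 Btu/h.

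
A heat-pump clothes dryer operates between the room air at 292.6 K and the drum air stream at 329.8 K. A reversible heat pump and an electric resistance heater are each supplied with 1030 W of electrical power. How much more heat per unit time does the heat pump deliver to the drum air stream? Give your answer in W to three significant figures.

The reservoir spacing is ΔT = 329.8 − 292.6 = 37.20 K.
COP_Carnot = T_H/ΔT = 329.80/37.20 = 8.866.
The heat pump delivers Q̇_H = COP × Ẇ = 9132 W; the resistance heater delivers Ẇ = 1030 W.
Extra = (COP − 1)·Ẇ = 8102 W.

8100 W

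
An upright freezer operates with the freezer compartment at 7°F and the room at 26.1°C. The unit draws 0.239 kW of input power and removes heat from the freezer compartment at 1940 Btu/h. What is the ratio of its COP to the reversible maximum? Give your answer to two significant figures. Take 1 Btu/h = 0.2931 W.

Converting, Q̇_C = 1940 Btu/h = 0.5686 kW, so COP_actual = Q̇_C/Ẇ = 0.5686/0.2390 = 2.379.
In absolute terms T_C = 259.26 K and T_H = 299.25 K, so ΔT = 39.99 K.
COP_Carnot = T_C/ΔT = 259.26/39.99 = 6.483.
η_II = COP_actual/COP_Carnot = 2.379/6.483 = 0.3670.

0.37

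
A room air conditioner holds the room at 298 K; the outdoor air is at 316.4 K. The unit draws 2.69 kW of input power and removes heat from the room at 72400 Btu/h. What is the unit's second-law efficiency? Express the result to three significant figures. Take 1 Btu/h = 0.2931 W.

0.487

Converting, Q̇_C = 72400 Btu/h = 21.22 kW, so COP_actual = Q̇_C/Ẇ = 21.22/2.690 = 7.889.
The reservoir spacing is ΔT = 316.4 − 298 = 18.40 K.
COP_Carnot = T_C/ΔT = 298.00/18.40 = 16.20.
η_II = COP_actual/COP_Carnot = 7.889/16.20 = 0.4871.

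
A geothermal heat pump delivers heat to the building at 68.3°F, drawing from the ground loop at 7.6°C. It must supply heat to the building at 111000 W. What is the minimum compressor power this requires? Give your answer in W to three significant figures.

4760 W

In absolute terms T_C = 280.75 K and T_H = 293.32 K, so ΔT = 12.57 K.
COP_Carnot = T_H/ΔT = 293.32/12.57 = 23.34.
Ẇ_min = Q̇/COP_Carnot = 111000/23.34 = 4756 W.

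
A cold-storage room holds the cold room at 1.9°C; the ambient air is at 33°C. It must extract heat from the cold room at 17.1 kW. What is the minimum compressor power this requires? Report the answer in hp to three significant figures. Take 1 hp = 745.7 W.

In absolute terms T_C = 275.05 K and T_H = 306.15 K, so ΔT = 31.10 K.
COP_Carnot = T_C/ΔT = 275.05/31.10 = 8.844.
Ẇ_min = Q̇/COP_Carnot = 17.10/8.844 = 1.934 kW = 2.593 hp.

2.59 hp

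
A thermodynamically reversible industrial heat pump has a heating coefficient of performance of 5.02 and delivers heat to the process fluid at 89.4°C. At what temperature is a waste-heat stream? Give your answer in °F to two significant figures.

COP_HP = T_H/(T_H − T_C) gives T_H − T_C = T_H/COP.
With T_H = 362.55 K, T_C = 362.55 × (1 − 1/5.02) = 290.33 K.
Converting, 290.33 K = 62.92°F.

63 °F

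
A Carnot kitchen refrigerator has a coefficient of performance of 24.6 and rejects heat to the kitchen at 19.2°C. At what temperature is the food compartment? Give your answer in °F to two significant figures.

For a Carnot refrigerator COP_R = T_C/(T_H − T_C), so T_C = COP·T_H/(1 + COP).
With T_H = 292.35 K, T_C = 24.6 × 292.35/25.60 = 280.93 K.
Converting, 280.93 K = 46.00°F.

46 °F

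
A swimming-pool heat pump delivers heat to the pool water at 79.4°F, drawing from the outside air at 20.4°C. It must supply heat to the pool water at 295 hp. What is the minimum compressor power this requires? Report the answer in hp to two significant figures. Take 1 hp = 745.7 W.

5.8 hp

In absolute terms T_C = 293.55 K and T_H = 299.48 K, so ΔT = 5.933 K.
COP_Carnot = T_H/ΔT = 299.48/5.933 = 50.47.
Ẇ_min = Q̇/COP_Carnot = 295.0/50.47 = 5.845 hp.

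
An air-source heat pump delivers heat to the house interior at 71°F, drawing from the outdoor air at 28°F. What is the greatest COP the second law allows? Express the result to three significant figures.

12.3

In absolute terms T_C = 270.93 K and T_H = 294.82 K, so ΔT = 23.89 K.
For a reversible cycle, COP_Carnot = T_H/ΔT = 294.82/23.89 = 12.34.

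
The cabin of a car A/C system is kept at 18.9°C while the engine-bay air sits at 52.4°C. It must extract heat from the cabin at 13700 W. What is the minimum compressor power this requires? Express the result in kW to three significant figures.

1.57 kW

In absolute terms T_C = 292.05 K and T_H = 325.55 K, so ΔT = 33.50 K.
COP_Carnot = T_C/ΔT = 292.05/33.50 = 8.718.
Ẇ_min = Q̇/COP_Carnot = 13700/8.718 = 1571 W = 1.571 kW.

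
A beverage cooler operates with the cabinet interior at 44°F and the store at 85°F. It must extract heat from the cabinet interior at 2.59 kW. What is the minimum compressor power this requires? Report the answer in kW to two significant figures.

In absolute terms T_C = 279.82 K and T_H = 302.59 K, so ΔT = 22.78 K.
COP_Carnot = T_C/ΔT = 279.82/22.78 = 12.28.
Ẇ_min = Q̇/COP_Carnot = 2.590/12.28 = 0.2108 kW.

0.21 kW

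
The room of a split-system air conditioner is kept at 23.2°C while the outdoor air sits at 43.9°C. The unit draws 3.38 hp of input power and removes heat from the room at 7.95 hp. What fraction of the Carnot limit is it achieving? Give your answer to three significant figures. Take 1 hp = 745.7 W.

0.164

COP_actual = Q̇_C/Ẇ = 7.950/3.380 = 2.352.
In absolute terms T_C = 296.35 K and T_H = 317.05 K, so ΔT = 20.70 K.
COP_Carnot = T_C/ΔT = 296.35/20.70 = 14.32.
η_II = COP_actual/COP_Carnot = 2.352/14.32 = 0.1643.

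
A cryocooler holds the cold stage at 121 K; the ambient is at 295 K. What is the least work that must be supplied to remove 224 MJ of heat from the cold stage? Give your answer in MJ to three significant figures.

322 MJ

The reservoir spacing is ΔT = 295 − 121 = 174.0 K.
The reversible limit is COP_R = T_C/ΔT = 0.6954, so W_min = Q_C/COP = Q_C·ΔT/T_C.
W_min = 224.0 × 174.0/121.00 = 322.1 MJ.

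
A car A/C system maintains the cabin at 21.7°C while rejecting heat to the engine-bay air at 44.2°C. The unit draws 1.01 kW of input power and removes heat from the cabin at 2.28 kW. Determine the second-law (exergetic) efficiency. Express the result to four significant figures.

COP_actual = Q̇_C/Ẇ = 2.280/1.010 = 2.257.
In absolute terms T_C = 294.85 K and T_H = 317.35 K, so ΔT = 22.50 K.
COP_Carnot = T_C/ΔT = 294.85/22.50 = 13.10.
η_II = COP_actual/COP_Carnot = 2.257/13.10 = 0.1723.

0.1723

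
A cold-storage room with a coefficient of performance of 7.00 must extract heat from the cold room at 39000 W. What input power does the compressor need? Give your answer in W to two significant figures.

5600 W

Ẇ = Q̇_C/COP = 39000/7.00 = 5571 W.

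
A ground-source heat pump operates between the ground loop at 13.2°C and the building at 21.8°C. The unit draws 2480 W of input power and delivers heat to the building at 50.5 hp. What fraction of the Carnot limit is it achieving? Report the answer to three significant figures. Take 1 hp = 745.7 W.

Converting, Q̇_H = 50.50 hp = 37660 W, so COP_actual = Q̇_H/Ẇ = 37660/2480 = 15.18.
In absolute terms T_C = 286.35 K and T_H = 294.95 K, so ΔT = 8.600 K.
COP_Carnot = T_H/ΔT = 294.95/8.600 = 34.30.
η_II = COP_actual/COP_Carnot = 15.18/34.30 = 0.4427.

0.443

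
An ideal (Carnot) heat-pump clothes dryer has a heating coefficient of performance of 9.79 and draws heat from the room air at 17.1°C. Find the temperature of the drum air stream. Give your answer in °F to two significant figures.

COP_HP = T_H/(T_H − T_C) rearranges to T_H = COP·T_C/(COP − 1).
With T_C = 290.25 K, T_H = 9.79 × 290.25/8.790 = 323.27 K.
Converting, 323.27 K = 122.22°F.

120 °F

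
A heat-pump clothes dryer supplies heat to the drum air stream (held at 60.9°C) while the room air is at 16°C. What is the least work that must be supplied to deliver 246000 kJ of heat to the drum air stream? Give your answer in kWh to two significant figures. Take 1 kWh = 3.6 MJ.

In absolute terms T_C = 289.15 K and T_H = 334.05 K, so ΔT = 44.90 K.
The reversible limit is COP_HP = T_H/ΔT = 7.440, so W_min = Q_H/COP = Q_H·ΔT/T_H.
W_min = 246000 × 44.90/334.05 = 33070 kJ = 9.185 kWh.

9.2 kWh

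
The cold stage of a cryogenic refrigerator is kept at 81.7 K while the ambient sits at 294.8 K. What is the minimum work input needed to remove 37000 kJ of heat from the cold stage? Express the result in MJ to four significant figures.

96.51 MJ

The reservoir spacing is ΔT = 294.8 − 81.7 = 213.1 K.
The reversible limit is COP_R = T_C/ΔT = 0.3834, so W_min = Q_C/COP = Q_C·ΔT/T_C.
W_min = 37000 × 213.1/81.70 = 96510 kJ = 96.51 MJ.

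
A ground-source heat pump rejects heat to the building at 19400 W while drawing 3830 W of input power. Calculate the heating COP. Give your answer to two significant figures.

The first law gives Q̇_H = Q̇_C + Ẇ, so the three rates are Q̇_C = 15570, Q̇_H = 19400, Ẇ = 3830 W.
COP_HP = Q̇_H/Ẇ = 19400/3830 = 5.065.

5.1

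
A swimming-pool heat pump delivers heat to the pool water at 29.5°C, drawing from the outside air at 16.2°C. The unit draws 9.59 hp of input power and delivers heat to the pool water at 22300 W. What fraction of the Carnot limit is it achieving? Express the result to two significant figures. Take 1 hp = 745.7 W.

0.14

Converting, Q̇_H = 22300 W = 29.90 hp, so COP_actual = Q̇_H/Ẇ = 29.90/9.590 = 3.118.
In absolute terms T_C = 289.35 K and T_H = 302.65 K, so ΔT = 13.30 K.
COP_Carnot = T_H/ΔT = 302.65/13.30 = 22.76.
η_II = COP_actual/COP_Carnot = 3.118/22.76 = 0.1370.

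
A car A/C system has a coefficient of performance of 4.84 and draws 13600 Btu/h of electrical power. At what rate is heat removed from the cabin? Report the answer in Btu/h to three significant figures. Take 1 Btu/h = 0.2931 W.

Q̇_C = COP × Ẇ = 4.84 × 13600 = 65820 Btu/h.

65800 Btu/h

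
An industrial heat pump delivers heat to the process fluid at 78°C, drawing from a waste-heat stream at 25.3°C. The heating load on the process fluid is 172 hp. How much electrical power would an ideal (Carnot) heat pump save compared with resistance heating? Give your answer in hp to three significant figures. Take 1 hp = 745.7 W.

146 hp

In absolute terms T_C = 298.45 K and T_H = 351.15 K, so ΔT = 52.70 K.
COP_Carnot = T_H/ΔT = 351.15/52.70 = 6.663.
Resistance heating needs Ẇ_res = Q̇_H = 172.0 hp; the reversible heat pump needs only Ẇ_hp = Q̇_H/COP = 25.81 hp.
Saving = 172.0 − 25.81 = 146.2 hp.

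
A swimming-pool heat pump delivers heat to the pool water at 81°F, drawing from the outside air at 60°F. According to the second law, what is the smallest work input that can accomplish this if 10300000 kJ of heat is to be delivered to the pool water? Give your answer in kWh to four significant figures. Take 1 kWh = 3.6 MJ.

In absolute terms T_C = 288.71 K and T_H = 300.37 K, so ΔT = 11.67 K.
The reversible limit is COP_HP = T_H/ΔT = 25.75, so W_min = Q_H/COP = Q_H·ΔT/T_H.
W_min = 10300000 × 11.67/300.37 = 400100 kJ = 111.1 kWh.

111.1 kWh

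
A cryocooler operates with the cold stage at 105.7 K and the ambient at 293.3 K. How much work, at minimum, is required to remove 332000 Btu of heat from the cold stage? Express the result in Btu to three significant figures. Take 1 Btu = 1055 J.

589000 Btu

The reservoir spacing is ΔT = 293.3 − 105.7 = 187.6 K.
The reversible limit is COP_R = T_C/ΔT = 0.5634, so W_min = Q_C/COP = Q_C·ΔT/T_C.
W_min = 332000 × 187.6/105.70 = 589200 Btu.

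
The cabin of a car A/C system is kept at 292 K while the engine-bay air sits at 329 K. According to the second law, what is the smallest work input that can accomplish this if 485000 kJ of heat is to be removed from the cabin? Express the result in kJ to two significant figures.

61000 kJ

The reservoir spacing is ΔT = 329 − 292 = 37.00 K.
The reversible limit is COP_R = T_C/ΔT = 7.892, so W_min = Q_C/COP = Q_C·ΔT/T_C.
W_min = 485000 × 37.00/292.00 = 61460 kJ.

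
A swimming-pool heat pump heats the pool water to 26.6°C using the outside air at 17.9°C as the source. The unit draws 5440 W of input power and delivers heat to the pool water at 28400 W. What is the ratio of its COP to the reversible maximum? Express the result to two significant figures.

COP_actual = Q̇_H/Ẇ = 28400/5440 = 5.221.
In absolute terms T_C = 291.05 K and T_H = 299.75 K, so ΔT = 8.700 K.
COP_Carnot = T_H/ΔT = 299.75/8.700 = 34.45.
η_II = COP_actual/COP_Carnot = 5.221/34.45 = 0.1515.

0.15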